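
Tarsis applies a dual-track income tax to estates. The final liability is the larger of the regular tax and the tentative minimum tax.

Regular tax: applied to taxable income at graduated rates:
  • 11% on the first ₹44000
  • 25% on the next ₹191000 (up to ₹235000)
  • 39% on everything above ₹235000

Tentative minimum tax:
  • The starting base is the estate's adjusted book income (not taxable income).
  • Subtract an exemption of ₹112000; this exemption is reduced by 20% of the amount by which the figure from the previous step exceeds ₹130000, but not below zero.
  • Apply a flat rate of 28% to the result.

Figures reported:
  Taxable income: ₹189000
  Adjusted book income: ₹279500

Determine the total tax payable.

₹55272

Regular tax:
  ₹44000 × 11% = ₹4840
  ₹145000 × 25% = ₹36250
  → ₹41090

Tentative minimum tax:
  Base (adjusted book income): ₹279500
  Exemption: ₹112000 − 20% × (₹279500 − ₹130000) = ₹112000 − ₹29900 = ₹82100
  Base: ₹279500 − ₹82100 = ₹197400
  ₹197400 × 28% = ₹55272

₹55272 > ₹41090, so the tentative minimum tax is the binding amount.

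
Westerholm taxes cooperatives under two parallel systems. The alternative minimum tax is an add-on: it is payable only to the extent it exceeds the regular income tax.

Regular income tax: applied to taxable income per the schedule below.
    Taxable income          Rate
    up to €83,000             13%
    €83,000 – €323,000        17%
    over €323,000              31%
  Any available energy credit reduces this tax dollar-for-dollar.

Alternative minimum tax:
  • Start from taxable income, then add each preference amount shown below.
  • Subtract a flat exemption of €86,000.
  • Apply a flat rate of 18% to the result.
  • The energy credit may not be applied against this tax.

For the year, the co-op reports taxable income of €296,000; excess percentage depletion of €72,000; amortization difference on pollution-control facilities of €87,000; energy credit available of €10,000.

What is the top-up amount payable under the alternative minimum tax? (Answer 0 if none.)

€29,420

Regular income tax:
  €83,000 × 13% = €10,790
  €213,000 × 17% = €36,210
  → €47,000
  Less energy credit €10,000 → €37,000

Alternative minimum tax:
  Adjusted income: €296,000 + €72,000 + €87,000 = €455,000
  Less exemption €86,000 → base €369,000
  €369,000 × 18% = €66,420

Excess of alternative minimum tax over regular income tax: €66,420 − €37,000 = €29,420.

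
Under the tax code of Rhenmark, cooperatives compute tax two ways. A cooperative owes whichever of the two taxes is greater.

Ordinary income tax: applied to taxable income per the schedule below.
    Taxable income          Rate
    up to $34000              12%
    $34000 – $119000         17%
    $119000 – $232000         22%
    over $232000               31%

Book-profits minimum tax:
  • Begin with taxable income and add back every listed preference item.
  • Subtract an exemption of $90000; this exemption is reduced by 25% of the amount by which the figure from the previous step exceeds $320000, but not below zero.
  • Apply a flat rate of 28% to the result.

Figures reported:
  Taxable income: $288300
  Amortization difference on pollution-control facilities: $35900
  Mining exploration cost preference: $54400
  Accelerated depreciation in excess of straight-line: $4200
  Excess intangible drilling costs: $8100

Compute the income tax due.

Book-profits minimum tax:
  Adjusted income: $288300 + $35900 + $54400 + $4200 + $8100 = $390900
  Exemption: $90000 − 25% × ($390900 − $320000) = $90000 − $17725 = $72275
  Base: $390900 − $72275 = $318625
  $318625 × 28% = $89215

Ordinary income tax:
  $34000 × 12% = $4080
  $85000 × 17% = $14450
  $113000 × 22% = $24860
  $56300 × 31% = $17453
  → $60843

$89215 > $60843, so the book-profits minimum tax is the binding amount.

$89215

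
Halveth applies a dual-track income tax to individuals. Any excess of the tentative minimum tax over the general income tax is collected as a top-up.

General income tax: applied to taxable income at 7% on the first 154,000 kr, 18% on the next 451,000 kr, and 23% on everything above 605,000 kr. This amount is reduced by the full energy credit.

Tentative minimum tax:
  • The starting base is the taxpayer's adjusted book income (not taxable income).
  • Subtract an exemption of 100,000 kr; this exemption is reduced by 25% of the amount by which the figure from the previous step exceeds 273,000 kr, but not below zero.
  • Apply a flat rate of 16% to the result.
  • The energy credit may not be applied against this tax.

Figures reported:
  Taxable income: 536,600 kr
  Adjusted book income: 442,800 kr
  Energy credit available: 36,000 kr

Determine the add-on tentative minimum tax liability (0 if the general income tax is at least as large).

Tentative minimum tax:
  Base (adjusted book income): 442,800 kr
  Exemption: 100,000 kr − 25% × (442,800 kr − 273,000 kr) = 100,000 kr − 42,450 kr = 57,550 kr
  Base: 442,800 kr − 57,550 kr = 385,250 kr
  385,250 kr × 16% = 61,640 kr

General income tax:
  154,000 kr × 7% = 10,780 kr
  382,600 kr × 18% = 68,868 kr
  → 79,648 kr
  Less energy credit 36,000 kr → 43,648 kr

Excess of tentative minimum tax over general income tax: 61,640 kr − 43,648 kr = 17,992 kr.

17,992 kr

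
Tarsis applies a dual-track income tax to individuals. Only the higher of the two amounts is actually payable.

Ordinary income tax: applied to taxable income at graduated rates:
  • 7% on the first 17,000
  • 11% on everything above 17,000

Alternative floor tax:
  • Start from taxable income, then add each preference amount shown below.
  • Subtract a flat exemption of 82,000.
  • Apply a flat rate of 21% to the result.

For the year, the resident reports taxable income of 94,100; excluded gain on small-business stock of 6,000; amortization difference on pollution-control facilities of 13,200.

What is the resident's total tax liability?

9,671

Alternative floor tax:
  Adjusted income: 94,100 + 6,000 + 13,200 = 113,300
  Less exemption 82,000 → base 31,300
  31,300 × 21% = 6,573

Ordinary income tax:
  17,000 × 7% = 1,190
  77,100 × 11% = 8,481
  → 9,671

9,671 > 6,573, so the ordinary income tax governs.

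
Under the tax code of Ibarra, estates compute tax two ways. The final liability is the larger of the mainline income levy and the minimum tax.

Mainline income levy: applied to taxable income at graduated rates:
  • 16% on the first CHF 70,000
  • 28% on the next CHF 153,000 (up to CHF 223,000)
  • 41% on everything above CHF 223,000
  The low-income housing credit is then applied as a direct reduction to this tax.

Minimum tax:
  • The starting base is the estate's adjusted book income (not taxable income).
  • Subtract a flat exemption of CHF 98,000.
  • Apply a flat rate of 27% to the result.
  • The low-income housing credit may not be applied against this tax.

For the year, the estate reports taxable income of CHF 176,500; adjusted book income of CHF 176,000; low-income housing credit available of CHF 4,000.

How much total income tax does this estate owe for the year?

CHF 37,020

Minimum tax:
  Base (adjusted book income): CHF 176,000
  Less exemption CHF 98,000 → base CHF 78,000
  CHF 78,000 × 27% = CHF 21,060

Mainline income levy:
  CHF 70,000 × 16% = CHF 11,200
  CHF 106,500 × 28% = CHF 29,820
  → CHF 41,020
  Less low-income housing credit CHF 4,000 → CHF 37,020

CHF 37,020 > CHF 21,060, so the mainline income levy governs.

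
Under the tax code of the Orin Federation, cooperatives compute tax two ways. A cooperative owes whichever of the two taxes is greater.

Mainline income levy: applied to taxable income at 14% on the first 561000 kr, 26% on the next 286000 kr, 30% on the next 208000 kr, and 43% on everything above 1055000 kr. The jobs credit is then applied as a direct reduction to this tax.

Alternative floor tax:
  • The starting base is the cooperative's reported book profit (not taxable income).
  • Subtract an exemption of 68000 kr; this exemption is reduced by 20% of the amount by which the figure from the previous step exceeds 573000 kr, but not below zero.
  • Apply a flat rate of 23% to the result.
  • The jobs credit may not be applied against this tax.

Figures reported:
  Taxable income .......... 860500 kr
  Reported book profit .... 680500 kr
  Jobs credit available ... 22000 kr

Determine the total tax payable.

Alternative floor tax:
  Base (reported book profit): 680500 kr
  Exemption: 68000 kr − 20% × (680500 kr − 573000 kr) = 68000 kr − 21500 kr = 46500 kr
  Base: 680500 kr − 46500 kr = 634000 kr
  634000 kr × 23% = 145820 kr

Mainline income levy:
  561000 kr × 14% = 78540 kr
  286000 kr × 26% = 74360 kr
  13500 kr × 30% = 4050 kr
  → 156950 kr
  Less jobs credit 22000 kr → 134950 kr

145820 kr > 134950 kr, so the alternative floor tax is the binding amount.

145820 kr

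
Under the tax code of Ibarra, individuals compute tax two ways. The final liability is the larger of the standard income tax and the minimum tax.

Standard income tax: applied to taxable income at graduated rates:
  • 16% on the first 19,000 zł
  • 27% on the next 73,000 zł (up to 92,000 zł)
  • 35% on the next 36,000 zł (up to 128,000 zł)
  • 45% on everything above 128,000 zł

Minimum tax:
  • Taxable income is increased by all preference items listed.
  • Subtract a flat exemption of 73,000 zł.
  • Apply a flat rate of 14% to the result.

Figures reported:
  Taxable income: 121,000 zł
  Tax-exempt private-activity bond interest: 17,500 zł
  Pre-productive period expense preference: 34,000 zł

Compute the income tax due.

32,900 zł

Minimum tax:
  Adjusted income: 121,000 zł + 17,500 zł + 34,000 zł = 172,500 zł
  Less exemption 73,000 zł → base 99,500 zł
  99,500 zł × 14% = 13,930 zł

Standard income tax:
  19,000 zł × 16% = 3,040 zł
  73,000 zł × 27% = 19,710 zł
  29,000 zł × 35% = 10,150 zł
  → 32,900 zł

32,900 zł > 13,930 zł, so the standard income tax governs.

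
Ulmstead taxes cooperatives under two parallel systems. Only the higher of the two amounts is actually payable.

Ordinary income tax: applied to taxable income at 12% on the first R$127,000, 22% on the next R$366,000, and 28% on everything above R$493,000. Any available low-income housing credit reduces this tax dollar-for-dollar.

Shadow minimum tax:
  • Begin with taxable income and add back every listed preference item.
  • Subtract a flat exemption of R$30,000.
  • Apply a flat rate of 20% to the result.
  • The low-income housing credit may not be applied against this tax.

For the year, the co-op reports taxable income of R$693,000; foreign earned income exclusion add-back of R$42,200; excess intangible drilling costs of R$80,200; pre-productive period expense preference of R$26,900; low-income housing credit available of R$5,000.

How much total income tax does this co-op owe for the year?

Shadow minimum tax:
  Adjusted income: R$693,000 + R$42,200 + R$80,200 + R$26,900 = R$842,300
  Less exemption R$30,000 → base R$812,300
  R$812,300 × 20% = R$162,460

Ordinary income tax:
  R$127,000 × 12% = R$15,240
  R$366,000 × 22% = R$80,520
  R$200,000 × 28% = R$56,000
  → R$151,760
  Less low-income housing credit R$5,000 → R$146,760

R$162,460 > R$146,760, so the shadow minimum tax is the binding amount.

R$162,460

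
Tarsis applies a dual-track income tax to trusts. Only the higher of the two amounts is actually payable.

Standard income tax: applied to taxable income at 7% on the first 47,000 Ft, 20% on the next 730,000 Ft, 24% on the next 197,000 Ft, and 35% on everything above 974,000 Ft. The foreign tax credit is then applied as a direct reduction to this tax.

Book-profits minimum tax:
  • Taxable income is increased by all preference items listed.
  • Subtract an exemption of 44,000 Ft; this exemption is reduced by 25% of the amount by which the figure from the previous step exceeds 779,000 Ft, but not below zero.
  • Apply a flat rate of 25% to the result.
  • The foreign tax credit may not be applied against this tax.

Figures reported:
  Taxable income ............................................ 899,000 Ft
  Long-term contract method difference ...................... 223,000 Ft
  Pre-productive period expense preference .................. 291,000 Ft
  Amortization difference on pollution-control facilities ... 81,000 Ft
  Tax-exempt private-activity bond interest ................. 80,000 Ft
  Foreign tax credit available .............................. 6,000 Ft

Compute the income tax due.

Standard income tax:
  47,000 Ft × 7% = 3,290 Ft
  730,000 Ft × 20% = 146,000 Ft
  122,000 Ft × 24% = 29,280 Ft
  → 178,570 Ft
  Less foreign tax credit 6,000 Ft → 172,570 Ft

Book-profits minimum tax:
  Adjusted income: 899,000 Ft + 223,000 Ft + 291,000 Ft + 81,000 Ft + 80,000 Ft = 1,574,000 Ft
  Exemption: 25% × (1,574,000 Ft − 779,000 Ft) = 198,750 Ft ≥ 44,000 Ft, so the exemption is fully phased out
  Base: 1,574,000 Ft − 0 Ft = 1,574,000 Ft
  1,574,000 Ft × 25% = 393,500 Ft

393,500 Ft > 172,570 Ft, so the book-profits minimum tax is the binding amount.

393,500 Ft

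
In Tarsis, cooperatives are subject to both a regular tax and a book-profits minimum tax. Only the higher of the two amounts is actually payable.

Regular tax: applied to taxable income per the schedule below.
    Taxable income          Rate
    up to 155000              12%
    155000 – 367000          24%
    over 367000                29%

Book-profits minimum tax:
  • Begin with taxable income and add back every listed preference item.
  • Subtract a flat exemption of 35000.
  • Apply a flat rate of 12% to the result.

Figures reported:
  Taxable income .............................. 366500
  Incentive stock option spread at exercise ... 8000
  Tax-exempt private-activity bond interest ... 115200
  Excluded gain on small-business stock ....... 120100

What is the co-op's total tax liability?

69360

Regular tax:
  155000 × 12% = 18600
  211500 × 24% = 50760
  → 69360

Book-profits minimum tax:
  Adjusted income: 366500 + 8000 + 115200 + 120100 = 609800
  Less exemption 35000 → base 574800
  574800 × 12% = 68976

69360 > 68976, so the regular tax governs.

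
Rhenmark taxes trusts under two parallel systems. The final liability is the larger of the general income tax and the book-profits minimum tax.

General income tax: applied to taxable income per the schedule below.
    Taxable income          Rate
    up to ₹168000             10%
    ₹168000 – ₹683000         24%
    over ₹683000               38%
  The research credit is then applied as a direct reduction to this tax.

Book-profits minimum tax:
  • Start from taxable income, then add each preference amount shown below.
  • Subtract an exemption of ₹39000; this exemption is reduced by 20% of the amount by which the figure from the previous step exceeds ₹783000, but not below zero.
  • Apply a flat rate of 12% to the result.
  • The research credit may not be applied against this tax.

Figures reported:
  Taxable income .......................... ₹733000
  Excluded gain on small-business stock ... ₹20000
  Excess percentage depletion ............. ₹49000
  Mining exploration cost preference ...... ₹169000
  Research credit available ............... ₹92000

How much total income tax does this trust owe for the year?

General income tax:
  ₹168000 × 10% = ₹16800
  ₹515000 × 24% = ₹123600
  ₹50000 × 38% = ₹19000
  → ₹159400
  Less research credit ₹92000 → ₹67400

Book-profits minimum tax:
  Adjusted income: ₹733000 + ₹20000 + ₹49000 + ₹169000 = ₹971000
  Exemption: ₹39000 − 20% × (₹971000 − ₹783000) = ₹39000 − ₹37600 = ₹1400
  Base: ₹971000 − ₹1400 = ₹969600
  ₹969600 × 12% = ₹116352

₹116352 > ₹67400, so the book-profits minimum tax is the binding amount.

₹116352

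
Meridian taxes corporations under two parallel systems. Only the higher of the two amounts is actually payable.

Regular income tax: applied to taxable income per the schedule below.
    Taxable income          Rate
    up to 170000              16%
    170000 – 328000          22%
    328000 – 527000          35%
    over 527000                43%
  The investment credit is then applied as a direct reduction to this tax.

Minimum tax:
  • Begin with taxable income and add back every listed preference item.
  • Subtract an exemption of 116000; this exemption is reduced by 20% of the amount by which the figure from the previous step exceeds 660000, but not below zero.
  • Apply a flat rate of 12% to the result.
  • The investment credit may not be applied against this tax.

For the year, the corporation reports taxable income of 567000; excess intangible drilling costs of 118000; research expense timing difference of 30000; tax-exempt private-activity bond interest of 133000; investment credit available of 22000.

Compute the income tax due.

Regular income tax:
  170000 × 16% = 27200
  158000 × 22% = 34760
  199000 × 35% = 69650
  40000 × 43% = 17200
  → 148810
  Less investment credit 22000 → 126810

Minimum tax:
  Adjusted income: 567000 + 118000 + 30000 + 133000 = 848000
  Exemption: 116000 − 20% × (848000 − 660000) = 116000 − 37600 = 78400
  Base: 848000 − 78400 = 769600
  769600 × 12% = 92352

126810 > 92352, so the regular income tax governs.

126810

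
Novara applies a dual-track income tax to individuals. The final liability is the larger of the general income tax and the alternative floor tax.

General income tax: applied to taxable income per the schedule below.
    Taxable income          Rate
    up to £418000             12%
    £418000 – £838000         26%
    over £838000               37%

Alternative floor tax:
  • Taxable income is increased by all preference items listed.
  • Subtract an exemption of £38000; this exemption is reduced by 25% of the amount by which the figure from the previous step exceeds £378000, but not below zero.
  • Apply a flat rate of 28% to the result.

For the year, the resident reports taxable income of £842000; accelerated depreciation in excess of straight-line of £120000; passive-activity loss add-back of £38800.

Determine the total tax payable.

£280224

Alternative floor tax:
  Adjusted income: £842000 + £120000 + £38800 = £1000800
  Exemption: 25% × (£1000800 − £378000) = £155700 ≥ £38000, so the exemption is fully phased out
  Base: £1000800 − £0 = £1000800
  £1000800 × 28% = £280224

General income tax:
  £418000 × 12% = £50160
  £420000 × 26% = £109200
  £4000 × 37% = £1480
  → £160840

£280224 > £160840, so the alternative floor tax is the binding amount.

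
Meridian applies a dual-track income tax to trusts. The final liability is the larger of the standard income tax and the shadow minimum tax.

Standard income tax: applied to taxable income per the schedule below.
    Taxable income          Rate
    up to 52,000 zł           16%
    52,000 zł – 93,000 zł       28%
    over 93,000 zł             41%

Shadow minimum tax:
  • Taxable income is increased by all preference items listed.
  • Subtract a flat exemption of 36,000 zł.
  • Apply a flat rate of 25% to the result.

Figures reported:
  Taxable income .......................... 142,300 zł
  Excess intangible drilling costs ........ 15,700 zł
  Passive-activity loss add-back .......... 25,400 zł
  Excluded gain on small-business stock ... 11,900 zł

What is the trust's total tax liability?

Standard income tax:
  52,000 zł × 16% = 8,320 zł
  41,000 zł × 28% = 11,480 zł
  49,300 zł × 41% = 20,213 zł
  → 40,013 zł

Shadow minimum tax:
  Adjusted income: 142,300 zł + 15,700 zł + 25,400 zł + 11,900 zł = 195,300 zł
  Less exemption 36,000 zł → base 159,300 zł
  159,300 zł × 25% = 39,825 zł

40,013 zł > 39,825 zł, so the standard income tax governs.

40,013 zł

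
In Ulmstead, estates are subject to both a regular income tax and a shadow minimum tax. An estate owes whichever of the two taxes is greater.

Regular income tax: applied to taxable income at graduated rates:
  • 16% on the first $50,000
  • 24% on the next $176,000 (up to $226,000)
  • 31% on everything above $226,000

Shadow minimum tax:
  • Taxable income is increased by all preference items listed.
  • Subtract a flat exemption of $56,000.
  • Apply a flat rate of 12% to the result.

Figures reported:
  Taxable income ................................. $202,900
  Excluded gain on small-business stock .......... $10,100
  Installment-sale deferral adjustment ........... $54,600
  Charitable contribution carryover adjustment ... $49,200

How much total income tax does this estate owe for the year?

Regular income tax:
  $50,000 × 16% = $8,000
  $152,900 × 24% = $36,696
  → $44,696

Shadow minimum tax:
  Adjusted income: $202,900 + $10,100 + $54,600 + $49,200 = $316,800
  Less exemption $56,000 → base $260,800
  $260,800 × 12% = $31,296

$44,696 > $31,296, so the regular income tax governs.

$44,696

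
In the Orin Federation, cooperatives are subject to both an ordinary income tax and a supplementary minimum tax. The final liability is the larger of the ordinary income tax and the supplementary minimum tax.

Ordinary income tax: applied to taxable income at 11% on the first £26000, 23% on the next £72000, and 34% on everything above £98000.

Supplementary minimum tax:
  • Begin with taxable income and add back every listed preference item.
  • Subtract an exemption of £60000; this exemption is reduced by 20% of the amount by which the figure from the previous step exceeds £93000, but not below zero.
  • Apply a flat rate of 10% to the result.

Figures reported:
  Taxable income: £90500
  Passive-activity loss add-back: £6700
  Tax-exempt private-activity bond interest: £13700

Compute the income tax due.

£17695

Supplementary minimum tax:
  Adjusted income: £90500 + £6700 + £13700 = £110900
  Exemption: £60000 − 20% × (£110900 − £93000) = £60000 − £3580 = £56420
  Base: £110900 − £56420 = £54480
  £54480 × 10% = £5448

Ordinary income tax:
  £26000 × 11% = £2860
  £64500 × 23% = £14835
  → £17695

£17695 > £5448, so the ordinary income tax governs.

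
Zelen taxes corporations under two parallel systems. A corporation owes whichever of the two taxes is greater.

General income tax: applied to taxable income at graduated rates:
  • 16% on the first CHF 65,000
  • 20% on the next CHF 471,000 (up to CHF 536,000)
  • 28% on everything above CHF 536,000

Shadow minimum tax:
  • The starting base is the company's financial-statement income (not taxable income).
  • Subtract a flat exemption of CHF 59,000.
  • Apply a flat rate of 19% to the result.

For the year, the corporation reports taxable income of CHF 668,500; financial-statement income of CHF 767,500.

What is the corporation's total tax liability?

CHF 141,700

Shadow minimum tax:
  Base (financial-statement income): CHF 767,500
  Less exemption CHF 59,000 → base CHF 708,500
  CHF 708,500 × 19% = CHF 134,615

General income tax:
  CHF 65,000 × 16% = CHF 10,400
  CHF 471,000 × 20% = CHF 94,200
  CHF 132,500 × 28% = CHF 37,100
  → CHF 141,700

CHF 141,700 > CHF 134,615, so the general income tax governs.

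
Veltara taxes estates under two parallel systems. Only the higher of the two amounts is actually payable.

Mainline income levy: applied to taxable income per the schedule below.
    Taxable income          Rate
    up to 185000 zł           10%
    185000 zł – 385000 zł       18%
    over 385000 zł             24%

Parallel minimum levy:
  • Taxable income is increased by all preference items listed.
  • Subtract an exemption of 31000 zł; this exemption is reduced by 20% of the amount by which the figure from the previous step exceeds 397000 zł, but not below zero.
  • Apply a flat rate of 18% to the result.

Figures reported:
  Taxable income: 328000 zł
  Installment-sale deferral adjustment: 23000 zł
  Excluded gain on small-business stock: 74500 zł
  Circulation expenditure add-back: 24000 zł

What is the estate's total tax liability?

77220 zł

Mainline income levy:
  185000 zł × 10% = 18500 zł
  143000 zł × 18% = 25740 zł
  → 44240 zł

Parallel minimum levy:
  Adjusted income: 328000 zł + 23000 zł + 74500 zł + 24000 zł = 449500 zł
  Exemption: 31000 zł − 20% × (449500 zł − 397000 zł) = 31000 zł − 10500 zł = 20500 zł
  Base: 449500 zł − 20500 zł = 429000 zł
  429000 zł × 18% = 77220 zł

77220 zł > 44240 zł, so the parallel minimum levy is the binding amount.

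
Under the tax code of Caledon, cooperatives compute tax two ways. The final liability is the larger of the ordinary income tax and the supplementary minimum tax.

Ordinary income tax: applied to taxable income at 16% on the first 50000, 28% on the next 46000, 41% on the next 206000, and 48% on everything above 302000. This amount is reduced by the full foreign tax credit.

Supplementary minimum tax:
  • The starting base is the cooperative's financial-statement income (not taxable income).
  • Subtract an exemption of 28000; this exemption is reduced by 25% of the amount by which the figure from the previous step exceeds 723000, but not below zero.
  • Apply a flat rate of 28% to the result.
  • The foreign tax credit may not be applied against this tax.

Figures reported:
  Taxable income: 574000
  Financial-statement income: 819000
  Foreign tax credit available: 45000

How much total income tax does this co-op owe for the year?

228200

Supplementary minimum tax:
  Base (financial-statement income): 819000
  Exemption: 28000 − 25% × (819000 − 723000) = 28000 − 24000 = 4000
  Base: 819000 − 4000 = 815000
  815000 × 28% = 228200

Ordinary income tax:
  50000 × 16% = 8000
  46000 × 28% = 12880
  206000 × 41% = 84460
  272000 × 48% = 130560
  → 235900
  Less foreign tax credit 45000 → 190900

228200 > 190900, so the supplementary minimum tax is the binding amount.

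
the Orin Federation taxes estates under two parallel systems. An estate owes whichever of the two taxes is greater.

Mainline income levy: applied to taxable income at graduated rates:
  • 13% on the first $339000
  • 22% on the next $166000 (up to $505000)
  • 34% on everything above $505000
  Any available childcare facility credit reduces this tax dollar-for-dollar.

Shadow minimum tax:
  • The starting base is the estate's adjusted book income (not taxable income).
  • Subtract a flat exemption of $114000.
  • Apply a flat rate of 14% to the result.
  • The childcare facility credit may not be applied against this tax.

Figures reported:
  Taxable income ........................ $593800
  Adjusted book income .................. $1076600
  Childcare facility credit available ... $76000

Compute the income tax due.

$134764

Mainline income levy:
  $339000 × 13% = $44070
  $166000 × 22% = $36520
  $88800 × 34% = $30192
  → $110782
  Less childcare facility credit $76000 → $34782

Shadow minimum tax:
  Base (adjusted book income): $1076600
  Less exemption $114000 → base $962600
  $962600 × 14% = $134764

$134764 > $34782, so the shadow minimum tax is the binding amount.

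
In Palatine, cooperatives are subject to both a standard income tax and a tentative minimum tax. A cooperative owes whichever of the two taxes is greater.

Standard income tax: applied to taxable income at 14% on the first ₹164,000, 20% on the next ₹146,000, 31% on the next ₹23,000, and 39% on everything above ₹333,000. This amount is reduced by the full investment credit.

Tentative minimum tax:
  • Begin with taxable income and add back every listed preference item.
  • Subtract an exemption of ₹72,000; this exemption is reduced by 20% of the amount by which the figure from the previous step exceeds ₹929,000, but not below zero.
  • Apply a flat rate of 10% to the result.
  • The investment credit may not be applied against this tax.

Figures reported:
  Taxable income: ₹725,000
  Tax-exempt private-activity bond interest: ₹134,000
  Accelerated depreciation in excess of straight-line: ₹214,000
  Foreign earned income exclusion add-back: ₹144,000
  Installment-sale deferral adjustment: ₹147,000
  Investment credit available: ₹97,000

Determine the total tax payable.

₹136,400

Standard income tax:
  ₹164,000 × 14% = ₹22,960
  ₹146,000 × 20% = ₹29,200
  ₹23,000 × 31% = ₹7,130
  ₹392,000 × 39% = ₹152,880
  → ₹212,170
  Less investment credit ₹97,000 → ₹115,170

Tentative minimum tax:
  Adjusted income: ₹725,000 + ₹134,000 + ₹214,000 + ₹144,000 + ₹147,000 = ₹1,364,000
  Exemption: 20% × (₹1,364,000 − ₹929,000) = ₹87,000 ≥ ₹72,000, so the exemption is fully phased out
  Base: ₹1,364,000 − ₹0 = ₹1,364,000
  ₹1,364,000 × 10% = ₹136,400

₹136,400 > ₹115,170, so the tentative minimum tax is the binding amount.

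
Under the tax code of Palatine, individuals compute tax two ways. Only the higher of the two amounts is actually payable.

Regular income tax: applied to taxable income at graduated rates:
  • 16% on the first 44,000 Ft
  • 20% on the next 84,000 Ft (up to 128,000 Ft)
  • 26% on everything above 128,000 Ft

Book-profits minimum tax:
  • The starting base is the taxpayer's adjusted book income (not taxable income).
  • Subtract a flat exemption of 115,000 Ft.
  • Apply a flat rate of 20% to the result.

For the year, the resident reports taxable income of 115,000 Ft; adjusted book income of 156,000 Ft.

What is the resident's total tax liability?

21,240 Ft

Regular income tax:
  44,000 Ft × 16% = 7,040 Ft
  71,000 Ft × 20% = 14,200 Ft
  → 21,240 Ft

Book-profits minimum tax:
  Base (adjusted book income): 156,000 Ft
  Less exemption 115,000 Ft → base 41,000 Ft
  41,000 Ft × 20% = 8,200 Ft

21,240 Ft > 8,200 Ft, so the regular income tax governs.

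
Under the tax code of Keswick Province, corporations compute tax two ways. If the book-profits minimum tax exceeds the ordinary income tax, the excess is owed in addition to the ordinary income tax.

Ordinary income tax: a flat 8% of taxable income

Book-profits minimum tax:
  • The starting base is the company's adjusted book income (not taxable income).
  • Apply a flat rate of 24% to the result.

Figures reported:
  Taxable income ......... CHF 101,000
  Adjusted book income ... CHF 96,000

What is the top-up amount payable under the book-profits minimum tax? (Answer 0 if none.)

Ordinary income tax:
  CHF 101,000 × 8% = CHF 8,080

Book-profits minimum tax:
  Base (adjusted book income): CHF 96,000
  CHF 96,000 × 24% = CHF 23,040

Excess of book-profits minimum tax over ordinary income tax: CHF 23,040 − CHF 8,080 = CHF 14,960.

CHF 14,960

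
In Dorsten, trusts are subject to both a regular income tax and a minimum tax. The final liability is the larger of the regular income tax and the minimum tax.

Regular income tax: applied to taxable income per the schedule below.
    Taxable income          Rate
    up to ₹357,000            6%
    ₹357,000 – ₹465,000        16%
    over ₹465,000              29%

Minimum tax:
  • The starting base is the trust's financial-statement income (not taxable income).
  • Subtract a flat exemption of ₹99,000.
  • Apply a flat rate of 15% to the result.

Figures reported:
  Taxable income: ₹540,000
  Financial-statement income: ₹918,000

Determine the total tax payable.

₹122,850

Regular income tax:
  ₹357,000 × 6% = ₹21,420
  ₹108,000 × 16% = ₹17,280
  ₹75,000 × 29% = ₹21,750
  → ₹60,450

Minimum tax:
  Base (financial-statement income): ₹918,000
  Less exemption ₹99,000 → base ₹819,000
  ₹819,000 × 15% = ₹122,850

₹122,850 > ₹60,450, so the minimum tax is the binding amount.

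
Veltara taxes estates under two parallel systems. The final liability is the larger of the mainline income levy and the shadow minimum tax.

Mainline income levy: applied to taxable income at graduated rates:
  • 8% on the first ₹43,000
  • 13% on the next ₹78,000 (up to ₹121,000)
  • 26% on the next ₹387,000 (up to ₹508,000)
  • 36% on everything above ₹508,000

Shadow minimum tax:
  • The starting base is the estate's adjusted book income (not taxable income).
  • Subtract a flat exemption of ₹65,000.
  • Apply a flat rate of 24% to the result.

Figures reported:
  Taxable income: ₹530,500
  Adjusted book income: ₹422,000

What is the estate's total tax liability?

Shadow minimum tax:
  Base (adjusted book income): ₹422,000
  Less exemption ₹65,000 → base ₹357,000
  ₹357,000 × 24% = ₹85,680

Mainline income levy:
  ₹43,000 × 8% = ₹3,440
  ₹78,000 × 13% = ₹10,140
  ₹387,000 × 26% = ₹100,620
  ₹22,500 × 36% = ₹8,100
  → ₹122,300

₹122,300 > ₹85,680, so the mainline income levy governs.

₹122,300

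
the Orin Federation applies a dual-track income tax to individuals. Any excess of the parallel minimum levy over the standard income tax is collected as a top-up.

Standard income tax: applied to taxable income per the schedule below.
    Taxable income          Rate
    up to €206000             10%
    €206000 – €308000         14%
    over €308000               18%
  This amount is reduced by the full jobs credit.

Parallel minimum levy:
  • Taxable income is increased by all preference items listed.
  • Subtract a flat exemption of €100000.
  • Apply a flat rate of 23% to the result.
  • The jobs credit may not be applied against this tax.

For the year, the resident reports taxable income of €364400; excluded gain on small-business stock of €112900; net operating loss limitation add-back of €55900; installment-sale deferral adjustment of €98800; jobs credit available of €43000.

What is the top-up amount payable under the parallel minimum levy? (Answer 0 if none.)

€120328

Standard income tax:
  €206000 × 10% = €20600
  €102000 × 14% = €14280
  €56400 × 18% = €10152
  → €45032
  Less jobs credit €43000 → €2032

Parallel minimum levy:
  Adjusted income: €364400 + €112900 + €55900 + €98800 = €632000
  Less exemption €100000 → base €532000
  €532000 × 23% = €122360

Excess of parallel minimum levy over standard income tax: €122360 − €2032 = €120328.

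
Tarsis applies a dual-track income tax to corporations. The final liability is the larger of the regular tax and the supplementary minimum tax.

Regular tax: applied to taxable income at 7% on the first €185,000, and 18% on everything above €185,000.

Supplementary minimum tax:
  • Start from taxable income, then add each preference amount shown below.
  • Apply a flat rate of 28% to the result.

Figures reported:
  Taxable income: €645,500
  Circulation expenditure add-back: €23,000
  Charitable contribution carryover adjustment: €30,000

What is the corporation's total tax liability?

Supplementary minimum tax:
  Adjusted income: €645,500 + €23,000 + €30,000 = €698,500
  €698,500 × 28% = €195,580

Regular tax:
  €185,000 × 7% = €12,950
  €460,500 × 18% = €82,890
  → €95,840

€195,580 > €95,840, so the supplementary minimum tax is the binding amount.

€195,580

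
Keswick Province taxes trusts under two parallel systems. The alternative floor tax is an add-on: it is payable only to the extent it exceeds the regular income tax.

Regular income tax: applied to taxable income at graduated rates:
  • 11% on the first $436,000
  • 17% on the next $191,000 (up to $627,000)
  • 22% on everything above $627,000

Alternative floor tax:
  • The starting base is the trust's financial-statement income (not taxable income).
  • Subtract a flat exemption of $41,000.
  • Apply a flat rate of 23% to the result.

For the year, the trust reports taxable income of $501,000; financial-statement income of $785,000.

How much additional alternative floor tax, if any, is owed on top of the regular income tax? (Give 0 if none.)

$112,110

Alternative floor tax:
  Base (financial-statement income): $785,000
  Less exemption $41,000 → base $744,000
  $744,000 × 23% = $171,120

Regular income tax:
  $436,000 × 11% = $47,960
  $65,000 × 17% = $11,050
  → $59,010

Excess of alternative floor tax over regular income tax: $171,120 − $59,010 = $112,110.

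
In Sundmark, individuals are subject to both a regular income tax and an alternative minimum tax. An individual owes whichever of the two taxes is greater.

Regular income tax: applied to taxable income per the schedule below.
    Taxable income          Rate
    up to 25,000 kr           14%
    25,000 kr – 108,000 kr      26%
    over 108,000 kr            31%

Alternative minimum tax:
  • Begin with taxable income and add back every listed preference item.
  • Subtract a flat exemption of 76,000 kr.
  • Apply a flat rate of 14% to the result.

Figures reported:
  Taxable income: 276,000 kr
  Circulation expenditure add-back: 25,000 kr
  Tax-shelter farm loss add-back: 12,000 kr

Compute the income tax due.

Alternative minimum tax:
  Adjusted income: 276,000 kr + 25,000 kr + 12,000 kr = 313,000 kr
  Less exemption 76,000 kr → base 237,000 kr
  237,000 kr × 14% = 33,180 kr

Regular income tax:
  25,000 kr × 14% = 3,500 kr
  83,000 kr × 26% = 21,580 kr
  168,000 kr × 31% = 52,080 kr
  → 77,160 kr

77,160 kr > 33,180 kr, so the regular income tax governs.

77,160 kr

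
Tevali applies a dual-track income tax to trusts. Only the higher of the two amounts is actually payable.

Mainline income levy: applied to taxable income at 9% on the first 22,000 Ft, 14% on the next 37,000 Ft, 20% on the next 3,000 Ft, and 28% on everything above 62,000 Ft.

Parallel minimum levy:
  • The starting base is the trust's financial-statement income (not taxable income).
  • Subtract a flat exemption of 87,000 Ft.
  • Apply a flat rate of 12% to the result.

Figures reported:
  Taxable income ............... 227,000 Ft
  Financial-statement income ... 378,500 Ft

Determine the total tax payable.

53,960 Ft

Parallel minimum levy:
  Base (financial-statement income): 378,500 Ft
  Less exemption 87,000 Ft → base 291,500 Ft
  291,500 Ft × 12% = 34,980 Ft

Mainline income levy:
  22,000 Ft × 9% = 1,980 Ft
  37,000 Ft × 14% = 5,180 Ft
  3,000 Ft × 20% = 600 Ft
  165,000 Ft × 28% = 46,200 Ft
  → 53,960 Ft

53,960 Ft > 34,980 Ft, so the mainline income levy governs.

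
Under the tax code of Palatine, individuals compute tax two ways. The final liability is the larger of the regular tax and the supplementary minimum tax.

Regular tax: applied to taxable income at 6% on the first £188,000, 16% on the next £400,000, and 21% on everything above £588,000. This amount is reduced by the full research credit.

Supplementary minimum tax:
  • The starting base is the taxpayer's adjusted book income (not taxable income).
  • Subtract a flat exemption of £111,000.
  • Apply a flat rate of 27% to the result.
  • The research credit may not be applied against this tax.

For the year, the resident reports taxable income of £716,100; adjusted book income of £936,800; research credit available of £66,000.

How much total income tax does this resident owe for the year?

Supplementary minimum tax:
  Base (adjusted book income): £936,800
  Less exemption £111,000 → base £825,800
  £825,800 × 27% = £222,966

Regular tax:
  £188,000 × 6% = £11,280
  £400,000 × 16% = £64,000
  £128,100 × 21% = £26,901
  → £102,181
  Less research credit £66,000 → £36,181

£222,966 > £36,181, so the supplementary minimum tax is the binding amount.

£222,966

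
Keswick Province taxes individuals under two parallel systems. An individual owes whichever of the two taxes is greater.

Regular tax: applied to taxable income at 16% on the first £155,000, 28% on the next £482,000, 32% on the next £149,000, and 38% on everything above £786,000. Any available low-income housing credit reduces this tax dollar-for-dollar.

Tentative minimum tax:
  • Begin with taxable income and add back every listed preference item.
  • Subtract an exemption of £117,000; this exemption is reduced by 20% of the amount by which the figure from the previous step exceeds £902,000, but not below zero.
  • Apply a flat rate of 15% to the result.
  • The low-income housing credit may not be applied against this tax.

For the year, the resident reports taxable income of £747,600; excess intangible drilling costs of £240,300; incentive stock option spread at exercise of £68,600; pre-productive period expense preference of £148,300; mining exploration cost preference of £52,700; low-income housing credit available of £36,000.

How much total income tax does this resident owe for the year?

Tentative minimum tax:
  Adjusted income: £747,600 + £240,300 + £68,600 + £148,300 + £52,700 = £1,257,500
  Exemption: £117,000 − 20% × (£1,257,500 − £902,000) = £117,000 − £71,100 = £45,900
  Base: £1,257,500 − £45,900 = £1,211,600
  £1,211,600 × 15% = £181,740

Regular tax:
  £155,000 × 16% = £24,800
  £482,000 × 28% = £134,960
  £110,600 × 32% = £35,392
  → £195,152
  Less low-income housing credit £36,000 → £159,152

£181,740 > £159,152, so the tentative minimum tax is the binding amount.

£181,740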